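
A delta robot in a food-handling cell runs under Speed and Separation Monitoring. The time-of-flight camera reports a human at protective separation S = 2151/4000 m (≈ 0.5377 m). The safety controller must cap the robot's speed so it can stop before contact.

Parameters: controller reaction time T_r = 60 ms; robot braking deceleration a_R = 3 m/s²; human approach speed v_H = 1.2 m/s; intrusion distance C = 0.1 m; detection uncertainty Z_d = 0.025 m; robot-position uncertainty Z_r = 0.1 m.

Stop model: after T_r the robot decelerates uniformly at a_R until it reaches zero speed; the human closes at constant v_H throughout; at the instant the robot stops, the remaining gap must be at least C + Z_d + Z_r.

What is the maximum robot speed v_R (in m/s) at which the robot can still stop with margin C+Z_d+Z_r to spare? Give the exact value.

v_R_max = 9/20 m/s = 0.4500 m/s

collect terms ⇒ (1/6)·v_R² + (23/50)·v_R + (-963/4000) = 0
  disc = (23/50)² − 4·(1/6)·(-963/4000) = 3721/10000 ; √disc = 61/100
  v_R = (−(23/50) + 61/100) / (2·(1/6)) = 9/20 m/s
check:
stop time T_s = (9/20)/3 = 0.1500 s
reaction-phase robot travel = 0.4500·0.0600 = 0.0270 m
robot covers 0.4500·0.1500 − ½·3.0000·0.1500² = 0.0338 m while stopping
person approaches 1.2000·(0.0600+0.1500) = 0.2520 m
margins: 0.1000+0.0250+0.1000 = 0.2250 m
sum ≈ 0.0270+0.0338+0.2520+0.2250 ≈ 0.5377 m = S ✓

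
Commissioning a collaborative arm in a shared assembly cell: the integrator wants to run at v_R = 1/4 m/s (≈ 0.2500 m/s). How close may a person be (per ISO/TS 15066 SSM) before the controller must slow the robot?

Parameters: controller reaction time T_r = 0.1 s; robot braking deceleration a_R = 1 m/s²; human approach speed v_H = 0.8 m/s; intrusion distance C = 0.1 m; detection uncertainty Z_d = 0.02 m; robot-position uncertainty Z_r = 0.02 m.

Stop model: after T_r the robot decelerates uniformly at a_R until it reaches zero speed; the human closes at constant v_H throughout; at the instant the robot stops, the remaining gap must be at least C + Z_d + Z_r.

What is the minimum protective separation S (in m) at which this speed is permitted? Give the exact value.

T_s = v_R/a_R = (1/4)/1 = 0.2500 s
reaction-phase robot travel = 0.2500·0.1000 = 0.0250 m
robot under decel: 0.2500²/(2·1.0000) = 0.0312 m
human closes 0.8000·0.3500 = 0.2800 m
margins: 0.1000+0.0200+0.0200 = 0.1400 m
S_min ≈ 0.0250+0.0312+0.2800+0.1400  ⇒  S_min = 381/800 m

S_min = 381/800 m = 0.4763 m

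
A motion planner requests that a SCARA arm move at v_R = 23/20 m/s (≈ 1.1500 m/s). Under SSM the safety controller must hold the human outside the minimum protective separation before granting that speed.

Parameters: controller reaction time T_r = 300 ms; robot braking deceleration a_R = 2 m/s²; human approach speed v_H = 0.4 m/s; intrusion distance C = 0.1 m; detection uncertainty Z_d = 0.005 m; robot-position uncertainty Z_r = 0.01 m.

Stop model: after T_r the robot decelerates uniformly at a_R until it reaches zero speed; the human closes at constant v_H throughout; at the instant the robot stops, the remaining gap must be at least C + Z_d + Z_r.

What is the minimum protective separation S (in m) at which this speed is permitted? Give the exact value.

stop time T_s = (23/20)/2 = 0.5750 s
robot covers v_R·T_r = 1.1500·0.3000 = 0.3450 m before braking
robot covers 1.1500·0.5750 − ½·2.0000·0.5750² = 0.3306 m while stopping
human over T_r+T_s: 0.4000·(0.3000+0.5750) = 0.3500 m
margins: 0.1000+0.0050+0.0100 = 0.1150 m
S_min ≈ 0.3450+0.3306+0.3500+0.1150  ⇒  S_min = 73/64 m

S_min = 73/64 m = 1.1406 m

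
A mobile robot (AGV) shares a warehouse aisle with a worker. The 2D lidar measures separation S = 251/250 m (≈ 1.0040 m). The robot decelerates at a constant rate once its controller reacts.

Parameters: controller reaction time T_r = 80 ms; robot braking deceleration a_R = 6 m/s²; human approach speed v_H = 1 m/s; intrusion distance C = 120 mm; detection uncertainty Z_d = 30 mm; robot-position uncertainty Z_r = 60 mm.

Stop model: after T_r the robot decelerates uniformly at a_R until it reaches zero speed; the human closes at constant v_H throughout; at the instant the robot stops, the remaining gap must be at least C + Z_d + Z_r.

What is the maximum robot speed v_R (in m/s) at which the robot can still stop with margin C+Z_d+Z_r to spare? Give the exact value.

v_R_max = 9/5 m/s = 1.8000 m/s

collect terms ⇒ (1/12)·v_R² + (37/150)·v_R + (-357/500) = 0
  disc = (37/150)² − 4·(1/12)·(-357/500) = 1681/5625 ; √disc = 41/75
  v_R = (−(37/150) + 41/75) / (2·(1/12)) = 9/5 m/s
check:
T_s = v_R/a_R = (9/5)/6 = 0.3000 s
robot in T_r: 1.8000·0.0800 = 0.1440 m
robot covers 1.8000·0.3000 − ½·6.0000·0.3000² = 0.2700 m while stopping
human closes 1.0000·0.3800 = 0.3800 m
residual clearance needed = 0.1200+0.0300+0.0600 = 0.2100 m
sum ≈ 0.1440+0.2700+0.3800+0.2100 ≈ 1.0040 m = S ✓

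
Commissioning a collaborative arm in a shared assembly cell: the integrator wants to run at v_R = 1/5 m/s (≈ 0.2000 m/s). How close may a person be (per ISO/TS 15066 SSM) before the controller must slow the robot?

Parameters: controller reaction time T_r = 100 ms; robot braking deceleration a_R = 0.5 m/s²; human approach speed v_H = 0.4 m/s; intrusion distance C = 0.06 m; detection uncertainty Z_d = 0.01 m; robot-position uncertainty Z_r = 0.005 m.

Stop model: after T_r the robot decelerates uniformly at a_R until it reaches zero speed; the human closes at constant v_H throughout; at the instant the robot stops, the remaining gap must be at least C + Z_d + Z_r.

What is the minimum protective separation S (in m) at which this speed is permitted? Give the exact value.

braking lasts T_s = (1/5)/(1/2) = 0.4000 s
robot covers v_R·T_r = 0.2000·0.1000 = 0.0200 m before braking
robot covers 0.2000·0.4000 − ½·0.5000·0.4000² = 0.0400 m while stopping
human closes 0.4000·0.5000 = 0.2000 m
margins: 0.0600+0.0100+0.0050 = 0.0750 m
S_min ≈ 0.0200+0.0400+0.2000+0.0750  ⇒  S_min = 67/200 m

S_min = 67/200 m = 0.3350 m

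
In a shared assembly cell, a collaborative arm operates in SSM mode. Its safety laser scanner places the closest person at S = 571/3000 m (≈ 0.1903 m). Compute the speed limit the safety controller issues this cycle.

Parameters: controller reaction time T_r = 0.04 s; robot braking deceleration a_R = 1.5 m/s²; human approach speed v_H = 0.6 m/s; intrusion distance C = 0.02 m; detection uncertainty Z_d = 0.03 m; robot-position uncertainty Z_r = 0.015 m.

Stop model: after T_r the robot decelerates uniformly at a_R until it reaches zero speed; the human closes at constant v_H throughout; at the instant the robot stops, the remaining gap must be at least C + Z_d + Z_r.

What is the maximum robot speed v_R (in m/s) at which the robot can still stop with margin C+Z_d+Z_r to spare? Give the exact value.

v_R_max = 1/5 m/s = 0.2000 m/s

collect terms ⇒ (1/3)·v_R² + (11/25)·v_R + (-38/375) = 0
  disc = (11/25)² − 4·(1/3)·(-38/375) = 1849/5625 ; √disc = 43/75
  v_R = (−(11/25) + 43/75) / (2·(1/3)) = 1/5 m/s
check:
stop time T_s = (1/5)/(3/2) = 0.1333 s
robot in T_r: 0.2000·0.0400 = 0.0080 m
braking distance = 0.2000²/(2·1.5000) = 0.0133 m
human closes 0.6000·0.1733 = 0.1040 m
margins: 0.0200+0.0300+0.0150 = 0.0650 m
sum ≈ 0.0080+0.0133+0.1040+0.0650 ≈ 0.1903 m = S ✓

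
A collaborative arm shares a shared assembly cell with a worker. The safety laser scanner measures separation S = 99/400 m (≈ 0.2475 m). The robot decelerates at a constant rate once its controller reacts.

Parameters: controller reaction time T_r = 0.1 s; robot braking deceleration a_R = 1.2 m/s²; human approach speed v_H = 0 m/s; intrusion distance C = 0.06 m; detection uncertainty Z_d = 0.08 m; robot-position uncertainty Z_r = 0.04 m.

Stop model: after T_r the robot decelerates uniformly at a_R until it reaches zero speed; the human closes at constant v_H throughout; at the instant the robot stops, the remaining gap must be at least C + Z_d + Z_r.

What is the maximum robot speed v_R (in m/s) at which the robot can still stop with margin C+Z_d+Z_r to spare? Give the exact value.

quadratic (5/12)·v² + (1/10)·v + (-27/400) = 0
  disc = (1/10)² − 4·(5/12)·(-27/400) = 49/400 ; √disc = 7/20
  v_R = (−(1/10) + 7/20) / (2·(5/12)) = 3/10 m/s
check:
stop time T_s = (3/10)/(6/5) = 0.2500 s
robot covers v_R·T_r = 0.3000·0.1000 = 0.0300 m before braking
braking distance = 0.3000²/(2·1.2000) = 0.0375 m
human over T_r+T_s: 0.0000·(0.1000+0.2500) = 0.0000 m
margins: 0.0600+0.0800+0.0400 = 0.1800 m
sum ≈ 0.0300+0.0375+0.0000+0.1800 ≈ 0.2475 m = S ✓

v_R_max = 3/10 m/s = 0.3000 m/s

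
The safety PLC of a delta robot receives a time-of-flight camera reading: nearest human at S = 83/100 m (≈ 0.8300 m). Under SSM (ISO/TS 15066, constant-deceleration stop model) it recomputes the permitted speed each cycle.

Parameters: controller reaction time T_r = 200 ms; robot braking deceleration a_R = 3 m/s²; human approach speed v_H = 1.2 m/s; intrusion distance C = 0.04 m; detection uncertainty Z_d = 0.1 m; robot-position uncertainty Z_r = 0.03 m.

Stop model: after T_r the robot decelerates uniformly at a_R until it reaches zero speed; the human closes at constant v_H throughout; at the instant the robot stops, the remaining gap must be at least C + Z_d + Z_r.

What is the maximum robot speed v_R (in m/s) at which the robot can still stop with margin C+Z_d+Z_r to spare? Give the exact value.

v_R_max = 3/5 m/s = 0.6000 m/s

collect terms ⇒ (1/6)·v_R² + (3/5)·v_R + (-21/50) = 0
  disc = (3/5)² − 4·(1/6)·(-21/50) = 16/25 ; √disc = 4/5
  v_R = (−(3/5) + 4/5) / (2·(1/6)) = 3/5 m/s
check:
stop time T_s = (3/5)/3 = 0.2000 s
reaction-phase robot travel = 0.6000·0.2000 = 0.1200 m
robot covers 0.6000·0.2000 − ½·3.0000·0.2000² = 0.0600 m while stopping
person approaches 1.2000·(0.2000+0.2000) = 0.4800 m
C+Z_d+Z_r = 0.0400+0.1000+0.0300 = 0.1700 m
sum ≈ 0.1200+0.0600+0.4800+0.1700 ≈ 0.8300 m = S ✓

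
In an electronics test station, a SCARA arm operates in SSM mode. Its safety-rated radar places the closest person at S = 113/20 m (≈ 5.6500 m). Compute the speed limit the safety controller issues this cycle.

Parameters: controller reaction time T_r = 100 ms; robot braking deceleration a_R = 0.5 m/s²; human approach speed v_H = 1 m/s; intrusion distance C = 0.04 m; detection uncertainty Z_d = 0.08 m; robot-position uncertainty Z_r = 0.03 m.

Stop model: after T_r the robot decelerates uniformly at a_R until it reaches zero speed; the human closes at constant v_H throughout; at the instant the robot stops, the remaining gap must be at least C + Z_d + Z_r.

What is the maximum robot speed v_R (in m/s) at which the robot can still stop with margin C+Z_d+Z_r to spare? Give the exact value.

quadratic (1)·v² + (21/10)·v + (-27/5) = 0
  disc = (21/10)² − 4·(1)·(-27/5) = 2601/100 ; √disc = 51/10
  v_R = (−(21/10) + 51/10) / (2·(1)) = 3/2 m/s
check:
braking lasts T_s = (3/2)/(1/2) = 3.0000 s
robot covers v_R·T_r = 1.5000·0.1000 = 0.1500 m before braking
robot under decel: 1.5000²/(2·0.5000) = 2.2500 m
person approaches 1.0000·(0.1000+3.0000) = 3.1000 m
C+Z_d+Z_r = 0.0400+0.0800+0.0300 = 0.1500 m
sum ≈ 0.1500+2.2500+3.1000+0.1500 ≈ 5.6500 m = S ✓

v_R_max = 3/2 m/s = 1.5000 m/s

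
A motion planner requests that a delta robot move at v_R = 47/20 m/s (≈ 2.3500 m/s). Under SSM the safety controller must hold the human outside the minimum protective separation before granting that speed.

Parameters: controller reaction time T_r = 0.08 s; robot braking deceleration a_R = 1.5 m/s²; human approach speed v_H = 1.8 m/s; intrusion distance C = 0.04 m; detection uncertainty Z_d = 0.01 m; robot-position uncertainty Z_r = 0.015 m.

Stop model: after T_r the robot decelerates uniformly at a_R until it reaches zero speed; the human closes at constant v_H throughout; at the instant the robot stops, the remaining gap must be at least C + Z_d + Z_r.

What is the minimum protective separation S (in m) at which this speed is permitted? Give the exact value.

T_s = v_R/a_R = (47/20)/(3/2) = 1.5667 s
robot in T_r: 2.3500·0.0800 = 0.1880 m
robot covers 2.3500·1.5667 − ½·1.5000·1.5667² = 1.8408 m while stopping
human closes 1.8000·1.6467 = 2.9640 m
C+Z_d+Z_r = 0.0400+0.0100+0.0150 = 0.0650 m
S_min ≈ 0.1880+1.8408+2.9640+0.0650  ⇒  S_min = 30347/6000 m

S_min = 30347/6000 m = 5.0578 m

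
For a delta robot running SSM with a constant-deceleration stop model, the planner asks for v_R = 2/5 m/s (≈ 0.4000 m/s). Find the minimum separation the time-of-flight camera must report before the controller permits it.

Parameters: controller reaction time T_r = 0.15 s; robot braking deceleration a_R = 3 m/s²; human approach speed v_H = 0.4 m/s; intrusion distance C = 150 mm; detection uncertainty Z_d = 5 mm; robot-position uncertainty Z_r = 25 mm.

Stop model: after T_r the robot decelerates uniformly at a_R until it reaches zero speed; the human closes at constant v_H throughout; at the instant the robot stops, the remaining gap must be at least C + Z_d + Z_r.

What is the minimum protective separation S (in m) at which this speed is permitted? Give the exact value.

S_min = 19/50 m = 0.3800 m

stop time T_s = (2/5)/3 = 0.1333 s
robot in T_r: 0.4000·0.1500 = 0.0600 m
braking distance = 0.4000²/(2·3.0000) = 0.0267 m
human over T_r+T_s: 0.4000·(0.1500+0.1333) = 0.1133 m
margins: 0.1500+0.0050+0.0250 = 0.1800 m
S_min ≈ 0.0600+0.0267+0.1133+0.1800  ⇒  S_min = 19/50 m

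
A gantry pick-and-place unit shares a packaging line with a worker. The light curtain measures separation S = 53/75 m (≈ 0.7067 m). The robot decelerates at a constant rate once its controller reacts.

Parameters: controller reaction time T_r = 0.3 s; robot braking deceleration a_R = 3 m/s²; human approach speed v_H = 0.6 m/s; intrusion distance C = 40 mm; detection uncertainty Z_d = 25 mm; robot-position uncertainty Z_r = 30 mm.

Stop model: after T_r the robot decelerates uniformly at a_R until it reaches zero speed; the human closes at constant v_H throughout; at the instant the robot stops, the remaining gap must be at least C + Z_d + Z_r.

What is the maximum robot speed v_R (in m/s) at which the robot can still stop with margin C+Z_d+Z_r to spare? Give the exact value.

quadratic (1/6)·v² + (1/2)·v + (-259/600) = 0
  disc = (1/2)² − 4·(1/6)·(-259/600) = 121/225 ; √disc = 11/15
  v_R = (−(1/2) + 11/15) / (2·(1/6)) = 7/10 m/s
check:
braking lasts T_s = (7/10)/3 = 0.2333 s
robot covers v_R·T_r = 0.7000·0.3000 = 0.2100 m before braking
robot covers 0.7000·0.2333 − ½·3.0000·0.2333² = 0.0817 m while stopping
human over T_r+T_s: 0.6000·(0.3000+0.2333) = 0.3200 m
residual clearance needed = 0.0400+0.0250+0.0300 = 0.0950 m
sum ≈ 0.2100+0.0817+0.3200+0.0950 ≈ 0.7067 m = S ✓

v_R_max = 7/10 m/s = 0.7000 m/s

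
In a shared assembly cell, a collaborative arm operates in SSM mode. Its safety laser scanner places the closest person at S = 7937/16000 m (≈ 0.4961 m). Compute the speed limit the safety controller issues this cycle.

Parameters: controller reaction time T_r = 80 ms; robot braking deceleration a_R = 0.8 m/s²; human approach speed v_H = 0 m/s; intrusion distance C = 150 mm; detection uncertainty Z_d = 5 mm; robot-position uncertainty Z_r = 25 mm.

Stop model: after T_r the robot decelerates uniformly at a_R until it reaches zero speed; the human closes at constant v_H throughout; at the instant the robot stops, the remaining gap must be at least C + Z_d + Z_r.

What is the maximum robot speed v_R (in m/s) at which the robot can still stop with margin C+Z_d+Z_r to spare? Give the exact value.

at the boundary: (5/8)·v² + (2/25)·v + (-5057/16000) = 0
  disc = (2/25)² − 4·(5/8)·(-5057/16000) = 127449/160000 ; √disc = 357/400
  v_R = (−(2/25) + 357/400) / (2·(5/8)) = 13/20 m/s
check:
stop time T_s = (13/20)/(4/5) = 0.8125 s
robot covers v_R·T_r = 0.6500·0.0800 = 0.0520 m before braking
robot under decel: 0.6500²/(2·0.8000) = 0.2641 m
person approaches 0.0000·(0.0800+0.8125) = 0.0000 m
C+Z_d+Z_r = 0.1500+0.0050+0.0250 = 0.1800 m
sum ≈ 0.0520+0.2641+0.0000+0.1800 ≈ 0.4961 m = S ✓

v_R_max = 13/20 m/s = 0.6500 m/s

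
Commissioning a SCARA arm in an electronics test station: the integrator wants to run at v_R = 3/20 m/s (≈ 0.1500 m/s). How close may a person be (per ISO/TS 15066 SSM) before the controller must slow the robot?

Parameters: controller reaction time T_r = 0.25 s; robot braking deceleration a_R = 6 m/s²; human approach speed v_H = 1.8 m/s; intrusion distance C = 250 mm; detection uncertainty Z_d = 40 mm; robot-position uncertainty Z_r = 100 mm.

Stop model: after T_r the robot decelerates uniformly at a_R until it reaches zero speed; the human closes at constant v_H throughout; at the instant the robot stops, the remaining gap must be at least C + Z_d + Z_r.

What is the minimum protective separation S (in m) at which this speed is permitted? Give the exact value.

S_min = 1479/1600 m = 0.9244 m

braking lasts T_s = (3/20)/6 = 0.0250 s
robot in T_r: 0.1500·0.2500 = 0.0375 m
braking distance = 0.1500²/(2·6.0000) = 0.0019 m
human closes 1.8000·0.2750 = 0.4950 m
margins: 0.2500+0.0400+0.1000 = 0.3900 m
S_min ≈ 0.0375+0.0019+0.4950+0.3900  ⇒  S_min = 1479/1600 m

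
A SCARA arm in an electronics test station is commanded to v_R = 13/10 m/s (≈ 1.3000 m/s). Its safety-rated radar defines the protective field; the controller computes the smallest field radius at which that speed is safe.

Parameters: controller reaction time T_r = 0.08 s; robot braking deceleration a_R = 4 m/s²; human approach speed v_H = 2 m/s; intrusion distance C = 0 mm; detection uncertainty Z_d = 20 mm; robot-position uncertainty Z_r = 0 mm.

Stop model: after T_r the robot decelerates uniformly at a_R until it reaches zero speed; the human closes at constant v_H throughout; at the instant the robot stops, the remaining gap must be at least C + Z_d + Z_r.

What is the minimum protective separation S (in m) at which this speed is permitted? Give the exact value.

T_s = v_R/a_R = (13/10)/4 = 0.3250 s
reaction-phase robot travel = 1.3000·0.0800 = 0.1040 m
robot under decel: 1.3000²/(2·4.0000) = 0.2112 m
human closes 2.0000·0.4050 = 0.8100 m
margins: 0.0000+0.0200+0.0000 = 0.0200 m
S_min ≈ 0.1040+0.2112+0.8100+0.0200  ⇒  S_min = 4581/4000 m

S_min = 4581/4000 m = 1.1453 m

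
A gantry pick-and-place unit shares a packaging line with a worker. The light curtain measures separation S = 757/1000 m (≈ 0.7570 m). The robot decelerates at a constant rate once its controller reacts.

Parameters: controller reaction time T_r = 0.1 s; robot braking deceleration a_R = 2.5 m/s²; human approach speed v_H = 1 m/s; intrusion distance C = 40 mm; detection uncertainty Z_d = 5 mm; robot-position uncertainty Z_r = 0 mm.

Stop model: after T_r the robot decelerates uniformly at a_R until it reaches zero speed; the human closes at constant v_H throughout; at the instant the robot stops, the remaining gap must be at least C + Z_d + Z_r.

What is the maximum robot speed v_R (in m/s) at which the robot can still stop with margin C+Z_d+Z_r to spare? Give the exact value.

v_R_max = 9/10 m/s = 0.9000 m/s

collect terms ⇒ (1/5)·v_R² + (1/2)·v_R + (-153/250) = 0
  disc = (1/2)² − 4·(1/5)·(-153/250) = 1849/2500 ; √disc = 43/50
  v_R = (−(1/2) + 43/50) / (2·(1/5)) = 9/10 m/s
check:
stop time T_s = (9/10)/(5/2) = 0.3600 s
reaction-phase robot travel = 0.9000·0.1000 = 0.0900 m
robot under decel: 0.9000²/(2·2.5000) = 0.1620 m
human over T_r+T_s: 1.0000·(0.1000+0.3600) = 0.4600 m
residual clearance needed = 0.0400+0.0050+0.0000 = 0.0450 m
sum ≈ 0.0900+0.1620+0.4600+0.0450 ≈ 0.7570 m = S ✓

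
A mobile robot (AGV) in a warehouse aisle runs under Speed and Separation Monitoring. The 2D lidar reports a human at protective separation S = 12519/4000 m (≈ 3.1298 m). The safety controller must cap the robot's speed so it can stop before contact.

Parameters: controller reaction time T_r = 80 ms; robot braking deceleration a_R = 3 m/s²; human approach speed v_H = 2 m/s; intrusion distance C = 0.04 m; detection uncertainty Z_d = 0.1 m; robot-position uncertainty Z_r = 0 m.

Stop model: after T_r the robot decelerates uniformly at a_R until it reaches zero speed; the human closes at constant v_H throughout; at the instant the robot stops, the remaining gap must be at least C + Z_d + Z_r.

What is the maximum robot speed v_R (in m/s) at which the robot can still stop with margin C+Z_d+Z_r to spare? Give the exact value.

quadratic (1/6)·v² + (56/75)·v + (-11319/4000) = 0
  disc = (56/75)² − 4·(1/6)·(-11319/4000) = 219961/90000 ; √disc = 469/300
  v_R = (−(56/75) + 469/300) / (2·(1/6)) = 49/20 m/s
check:
braking lasts T_s = (49/20)/3 = 0.8167 s
reaction-phase robot travel = 2.4500·0.0800 = 0.1960 m
robot under decel: 2.4500²/(2·3.0000) = 1.0004 m
person approaches 2.0000·(0.0800+0.8167) = 1.7933 m
residual clearance needed = 0.0400+0.1000+0.0000 = 0.1400 m
sum ≈ 0.1960+1.0004+1.7933+0.1400 ≈ 3.1298 m = S ✓

v_R_max = 49/20 m/s = 2.4500 m/s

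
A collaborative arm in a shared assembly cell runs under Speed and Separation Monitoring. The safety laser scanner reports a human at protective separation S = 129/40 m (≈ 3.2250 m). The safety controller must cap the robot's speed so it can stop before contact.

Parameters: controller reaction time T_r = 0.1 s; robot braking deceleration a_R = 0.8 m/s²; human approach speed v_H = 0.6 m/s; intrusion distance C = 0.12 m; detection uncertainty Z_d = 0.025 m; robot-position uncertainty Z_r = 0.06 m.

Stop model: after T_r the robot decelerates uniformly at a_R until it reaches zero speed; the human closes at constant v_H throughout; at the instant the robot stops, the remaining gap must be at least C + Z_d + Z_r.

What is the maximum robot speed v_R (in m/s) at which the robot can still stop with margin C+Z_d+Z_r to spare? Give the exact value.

v_R_max = 8/5 m/s = 1.6000 m/s

at the boundary: (5/8)·v² + (17/20)·v + (-74/25) = 0
  disc = (17/20)² − 4·(5/8)·(-74/25) = 3249/400 ; √disc = 57/20
  v_R = (−(17/20) + 57/20) / (2·(5/8)) = 8/5 m/s
check:
braking lasts T_s = (8/5)/(4/5) = 2.0000 s
robot in T_r: 1.6000·0.1000 = 0.1600 m
robot under decel: 1.6000²/(2·0.8000) = 1.6000 m
person approaches 0.6000·(0.1000+2.0000) = 1.2600 m
residual clearance needed = 0.1200+0.0250+0.0600 = 0.2050 m
sum ≈ 0.1600+1.6000+1.2600+0.2050 ≈ 3.2250 m = S ✓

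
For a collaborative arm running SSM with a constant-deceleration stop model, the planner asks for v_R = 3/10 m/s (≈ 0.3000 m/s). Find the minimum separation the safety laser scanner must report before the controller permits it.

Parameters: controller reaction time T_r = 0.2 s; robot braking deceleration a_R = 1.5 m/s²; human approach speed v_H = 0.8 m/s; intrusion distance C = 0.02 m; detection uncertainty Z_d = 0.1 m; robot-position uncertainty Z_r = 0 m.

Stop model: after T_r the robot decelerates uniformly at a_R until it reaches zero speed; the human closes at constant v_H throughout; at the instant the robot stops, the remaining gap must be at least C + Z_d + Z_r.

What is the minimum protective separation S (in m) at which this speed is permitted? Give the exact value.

S_min = 53/100 m = 0.5300 m

braking lasts T_s = (3/10)/(3/2) = 0.2000 s
robot in T_r: 0.3000·0.2000 = 0.0600 m
robot under decel: 0.3000²/(2·1.5000) = 0.0300 m
person approaches 0.8000·(0.2000+0.2000) = 0.3200 m
margins: 0.0200+0.1000+0.0000 = 0.1200 m
S_min ≈ 0.0600+0.0300+0.3200+0.1200  ⇒  S_min = 53/100 m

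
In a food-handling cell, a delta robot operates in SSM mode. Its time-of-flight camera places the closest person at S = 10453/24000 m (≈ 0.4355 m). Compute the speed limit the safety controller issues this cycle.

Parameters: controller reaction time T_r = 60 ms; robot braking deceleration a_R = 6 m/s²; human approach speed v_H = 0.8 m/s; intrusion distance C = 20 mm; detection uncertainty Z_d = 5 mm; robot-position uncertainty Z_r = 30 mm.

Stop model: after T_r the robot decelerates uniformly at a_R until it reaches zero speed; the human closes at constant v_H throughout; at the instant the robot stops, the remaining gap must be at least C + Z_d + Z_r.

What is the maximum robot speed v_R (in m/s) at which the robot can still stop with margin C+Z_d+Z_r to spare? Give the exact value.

at the boundary: (1/12)·v² + (29/150)·v + (-7981/24000) = 0
  disc = (29/150)² − 4·(1/12)·(-7981/24000) = 5929/40000 ; √disc = 77/200
  v_R = (−(29/150) + 77/200) / (2·(1/12)) = 23/20 m/s
check:
braking lasts T_s = (23/20)/6 = 0.1917 s
reaction-phase robot travel = 1.1500·0.0600 = 0.0690 m
braking distance = 1.1500²/(2·6.0000) = 0.1102 m
human closes 0.8000·0.2517 = 0.2013 m
residual clearance needed = 0.0200+0.0050+0.0300 = 0.0550 m
sum ≈ 0.0690+0.1102+0.2013+0.0550 ≈ 0.4355 m = S ✓

v_R_max = 23/20 m/s = 1.1500 m/s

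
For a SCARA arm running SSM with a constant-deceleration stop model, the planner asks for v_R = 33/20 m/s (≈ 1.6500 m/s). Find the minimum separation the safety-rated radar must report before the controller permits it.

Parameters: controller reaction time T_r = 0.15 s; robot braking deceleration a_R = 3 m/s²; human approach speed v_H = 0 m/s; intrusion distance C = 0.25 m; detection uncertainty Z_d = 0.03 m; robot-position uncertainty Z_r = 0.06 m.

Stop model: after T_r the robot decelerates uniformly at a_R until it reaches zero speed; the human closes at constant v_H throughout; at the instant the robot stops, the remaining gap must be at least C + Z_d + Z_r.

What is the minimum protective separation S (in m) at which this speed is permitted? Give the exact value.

S_min = 833/800 m = 1.0413 m

T_s = v_R/a_R = (33/20)/3 = 0.5500 s
robot in T_r: 1.6500·0.1500 = 0.2475 m
robot covers 1.6500·0.5500 − ½·3.0000·0.5500² = 0.4537 m while stopping
person approaches 0.0000·(0.1500+0.5500) = 0.0000 m
C+Z_d+Z_r = 0.2500+0.0300+0.0600 = 0.3400 m
S_min ≈ 0.2475+0.4537+0.0000+0.3400  ⇒  S_min = 833/800 m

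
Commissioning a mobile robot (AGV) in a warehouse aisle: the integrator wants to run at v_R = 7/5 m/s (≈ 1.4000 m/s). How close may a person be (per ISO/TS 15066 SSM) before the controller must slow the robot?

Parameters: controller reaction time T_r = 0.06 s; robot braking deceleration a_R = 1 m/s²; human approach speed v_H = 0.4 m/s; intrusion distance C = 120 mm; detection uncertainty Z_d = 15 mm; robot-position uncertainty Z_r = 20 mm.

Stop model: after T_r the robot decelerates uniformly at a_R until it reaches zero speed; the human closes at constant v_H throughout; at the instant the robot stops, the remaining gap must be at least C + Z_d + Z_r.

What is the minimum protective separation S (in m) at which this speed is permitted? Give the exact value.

S_min = 1803/1000 m = 1.8030 m

T_s = v_R/a_R = (7/5)/1 = 1.4000 s
reaction-phase robot travel = 1.4000·0.0600 = 0.0840 m
robot under decel: 1.4000²/(2·1.0000) = 0.9800 m
human over T_r+T_s: 0.4000·(0.0600+1.4000) = 0.5840 m
C+Z_d+Z_r = 0.1200+0.0150+0.0200 = 0.1550 m
S_min ≈ 0.0840+0.9800+0.5840+0.1550  ⇒  S_min = 1803/1000 m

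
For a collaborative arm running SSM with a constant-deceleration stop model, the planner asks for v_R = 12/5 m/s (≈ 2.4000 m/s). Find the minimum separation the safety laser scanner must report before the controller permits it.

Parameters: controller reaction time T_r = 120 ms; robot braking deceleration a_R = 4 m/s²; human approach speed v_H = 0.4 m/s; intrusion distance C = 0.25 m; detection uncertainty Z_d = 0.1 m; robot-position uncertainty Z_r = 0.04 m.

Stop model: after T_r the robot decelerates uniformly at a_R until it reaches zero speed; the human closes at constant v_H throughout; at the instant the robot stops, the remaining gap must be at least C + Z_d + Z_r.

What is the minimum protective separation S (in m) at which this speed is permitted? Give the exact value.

stop time T_s = (12/5)/4 = 0.6000 s
robot covers v_R·T_r = 2.4000·0.1200 = 0.2880 m before braking
robot covers 2.4000·0.6000 − ½·4.0000·0.6000² = 0.7200 m while stopping
person approaches 0.4000·(0.1200+0.6000) = 0.2880 m
C+Z_d+Z_r = 0.2500+0.1000+0.0400 = 0.3900 m
S_min ≈ 0.2880+0.7200+0.2880+0.3900  ⇒  S_min = 843/500 m

S_min = 843/500 m = 1.6860 m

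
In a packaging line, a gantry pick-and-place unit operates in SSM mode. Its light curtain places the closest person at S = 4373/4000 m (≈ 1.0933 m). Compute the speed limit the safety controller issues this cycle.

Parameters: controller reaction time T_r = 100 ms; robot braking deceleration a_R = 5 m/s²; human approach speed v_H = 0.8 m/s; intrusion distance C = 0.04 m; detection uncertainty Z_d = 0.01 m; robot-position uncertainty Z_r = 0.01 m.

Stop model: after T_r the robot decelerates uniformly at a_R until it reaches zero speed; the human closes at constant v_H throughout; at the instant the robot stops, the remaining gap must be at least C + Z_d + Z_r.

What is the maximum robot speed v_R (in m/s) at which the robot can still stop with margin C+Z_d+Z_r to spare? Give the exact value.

v_R_max = 41/20 m/s = 2.0500 m/s

at the boundary: (1/10)·v² + (13/50)·v + (-3813/4000) = 0
  disc = (13/50)² − 4·(1/10)·(-3813/4000) = 4489/10000 ; √disc = 67/100
  v_R = (−(13/50) + 67/100) / (2·(1/10)) = 41/20 m/s
check:
stop time T_s = (41/20)/5 = 0.4100 s
robot in T_r: 2.0500·0.1000 = 0.2050 m
braking distance = 2.0500²/(2·5.0000) = 0.4203 m
human over T_r+T_s: 0.8000·(0.1000+0.4100) = 0.4080 m
residual clearance needed = 0.0400+0.0100+0.0100 = 0.0600 m
sum ≈ 0.2050+0.4203+0.4080+0.0600 ≈ 1.0933 m = S ✓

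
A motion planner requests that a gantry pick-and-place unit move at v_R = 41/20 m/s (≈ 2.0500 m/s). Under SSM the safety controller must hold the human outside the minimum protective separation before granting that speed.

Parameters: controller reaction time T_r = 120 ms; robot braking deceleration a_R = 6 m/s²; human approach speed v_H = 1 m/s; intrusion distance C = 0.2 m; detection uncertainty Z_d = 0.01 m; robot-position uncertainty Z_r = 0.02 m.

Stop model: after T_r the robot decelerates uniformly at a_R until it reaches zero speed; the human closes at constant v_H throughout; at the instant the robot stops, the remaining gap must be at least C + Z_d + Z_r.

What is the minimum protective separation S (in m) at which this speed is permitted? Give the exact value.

braking lasts T_s = (41/20)/6 = 0.3417 s
reaction-phase robot travel = 2.0500·0.1200 = 0.2460 m
braking distance = 2.0500²/(2·6.0000) = 0.3502 m
person approaches 1.0000·(0.1200+0.3417) = 0.4617 m
margins: 0.2000+0.0100+0.0200 = 0.2300 m
S_min ≈ 0.2460+0.3502+0.4617+0.2300  ⇒  S_min = 10303/8000 m

S_min = 10303/8000 m = 1.2879 m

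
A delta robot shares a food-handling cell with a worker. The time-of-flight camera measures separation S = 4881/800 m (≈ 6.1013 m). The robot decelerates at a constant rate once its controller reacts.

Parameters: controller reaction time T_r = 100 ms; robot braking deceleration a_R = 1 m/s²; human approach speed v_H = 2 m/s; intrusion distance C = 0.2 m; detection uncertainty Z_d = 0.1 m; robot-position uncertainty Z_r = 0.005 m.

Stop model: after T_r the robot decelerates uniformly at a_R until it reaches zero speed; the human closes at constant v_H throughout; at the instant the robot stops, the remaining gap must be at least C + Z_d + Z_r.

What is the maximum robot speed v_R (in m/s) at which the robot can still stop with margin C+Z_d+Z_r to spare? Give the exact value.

v_R_max = 37/20 m/s = 1.8500 m/s

quadratic (1/2)·v² + (21/10)·v + (-4477/800) = 0
  disc = (21/10)² − 4·(1/2)·(-4477/800) = 6241/400 ; √disc = 79/20
  v_R = (−(21/10) + 79/20) / (2·(1/2)) = 37/20 m/s
check:
braking lasts T_s = (37/20)/1 = 1.8500 s
reaction-phase robot travel = 1.8500·0.1000 = 0.1850 m
robot under decel: 1.8500²/(2·1.0000) = 1.7112 m
person approaches 2.0000·(0.1000+1.8500) = 3.9000 m
residual clearance needed = 0.2000+0.1000+0.0050 = 0.3050 m
sum ≈ 0.1850+1.7112+3.9000+0.3050 ≈ 6.1013 m = S ✓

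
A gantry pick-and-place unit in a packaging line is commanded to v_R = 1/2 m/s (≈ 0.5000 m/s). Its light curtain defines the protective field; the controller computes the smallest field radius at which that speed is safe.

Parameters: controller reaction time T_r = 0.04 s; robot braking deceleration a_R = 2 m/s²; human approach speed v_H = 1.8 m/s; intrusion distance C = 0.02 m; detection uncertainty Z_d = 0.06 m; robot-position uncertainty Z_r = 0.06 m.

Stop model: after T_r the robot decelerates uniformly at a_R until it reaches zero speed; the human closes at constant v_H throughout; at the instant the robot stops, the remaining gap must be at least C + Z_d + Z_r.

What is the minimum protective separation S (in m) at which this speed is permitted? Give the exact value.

T_s = v_R/a_R = (1/2)/2 = 0.2500 s
reaction-phase robot travel = 0.5000·0.0400 = 0.0200 m
braking distance = 0.5000²/(2·2.0000) = 0.0625 m
person approaches 1.8000·(0.0400+0.2500) = 0.5220 m
residual clearance needed = 0.0200+0.0600+0.0600 = 0.1400 m
S_min ≈ 0.0200+0.0625+0.5220+0.1400  ⇒  S_min = 1489/2000 m

S_min = 1489/2000 m = 0.7445 m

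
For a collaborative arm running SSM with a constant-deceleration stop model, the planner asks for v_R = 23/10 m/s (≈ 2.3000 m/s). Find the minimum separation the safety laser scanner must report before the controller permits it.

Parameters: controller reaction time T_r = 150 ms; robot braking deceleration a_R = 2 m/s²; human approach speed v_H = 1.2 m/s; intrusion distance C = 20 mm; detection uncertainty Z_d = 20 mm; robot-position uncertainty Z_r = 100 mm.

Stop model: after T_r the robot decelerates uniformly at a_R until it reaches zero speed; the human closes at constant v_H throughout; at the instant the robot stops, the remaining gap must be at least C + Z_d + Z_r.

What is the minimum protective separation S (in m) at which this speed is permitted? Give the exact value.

T_s = v_R/a_R = (23/10)/2 = 1.1500 s
robot in T_r: 2.3000·0.1500 = 0.3450 m
braking distance = 2.3000²/(2·2.0000) = 1.3225 m
human over T_r+T_s: 1.2000·(0.1500+1.1500) = 1.5600 m
C+Z_d+Z_r = 0.0200+0.0200+0.1000 = 0.1400 m
S_min ≈ 0.3450+1.3225+1.5600+0.1400  ⇒  S_min = 1347/400 m

S_min = 1347/400 m = 3.3675 m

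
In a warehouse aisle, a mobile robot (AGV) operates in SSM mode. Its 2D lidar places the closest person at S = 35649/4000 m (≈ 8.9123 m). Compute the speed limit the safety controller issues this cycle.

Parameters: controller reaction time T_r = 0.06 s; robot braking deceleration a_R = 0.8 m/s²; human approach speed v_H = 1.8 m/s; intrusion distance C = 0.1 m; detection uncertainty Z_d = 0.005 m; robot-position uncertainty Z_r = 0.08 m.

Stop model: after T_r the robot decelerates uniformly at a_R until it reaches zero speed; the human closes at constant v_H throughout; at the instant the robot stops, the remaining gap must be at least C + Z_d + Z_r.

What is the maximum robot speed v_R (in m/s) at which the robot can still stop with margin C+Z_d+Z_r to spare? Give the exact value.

v_R_max = 23/10 m/s = 2.3000 m/s

quadratic (5/8)·v² + (231/100)·v + (-34477/4000) = 0
  disc = (231/100)² − 4·(5/8)·(-34477/4000) = 1075369/40000 ; √disc = 1037/200
  v_R = (−(231/100) + 1037/200) / (2·(5/8)) = 23/10 m/s
check:
T_s = v_R/a_R = (23/10)/(4/5) = 2.8750 s
reaction-phase robot travel = 2.3000·0.0600 = 0.1380 m
robot covers 2.3000·2.8750 − ½·0.8000·2.8750² = 3.3062 m while stopping
human over T_r+T_s: 1.8000·(0.0600+2.8750) = 5.2830 m
margins: 0.1000+0.0050+0.0800 = 0.1850 m
sum ≈ 0.1380+3.3062+5.2830+0.1850 ≈ 8.9123 m = S ✓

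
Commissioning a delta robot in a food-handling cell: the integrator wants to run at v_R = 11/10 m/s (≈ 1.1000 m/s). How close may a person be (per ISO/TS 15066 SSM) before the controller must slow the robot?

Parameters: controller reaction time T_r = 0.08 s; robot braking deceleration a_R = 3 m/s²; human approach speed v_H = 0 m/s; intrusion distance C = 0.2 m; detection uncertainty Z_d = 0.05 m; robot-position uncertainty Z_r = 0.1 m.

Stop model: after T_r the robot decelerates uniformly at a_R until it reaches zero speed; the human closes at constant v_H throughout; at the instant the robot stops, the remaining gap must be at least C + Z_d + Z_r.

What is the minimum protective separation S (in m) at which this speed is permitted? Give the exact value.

S_min = 1919/3000 m = 0.6397 m

stop time T_s = (11/10)/3 = 0.3667 s
robot in T_r: 1.1000·0.0800 = 0.0880 m
robot under decel: 1.1000²/(2·3.0000) = 0.2017 m
person approaches 0.0000·(0.0800+0.3667) = 0.0000 m
C+Z_d+Z_r = 0.2000+0.0500+0.1000 = 0.3500 m
S_min ≈ 0.0880+0.2017+0.0000+0.3500  ⇒  S_min = 1919/3000 m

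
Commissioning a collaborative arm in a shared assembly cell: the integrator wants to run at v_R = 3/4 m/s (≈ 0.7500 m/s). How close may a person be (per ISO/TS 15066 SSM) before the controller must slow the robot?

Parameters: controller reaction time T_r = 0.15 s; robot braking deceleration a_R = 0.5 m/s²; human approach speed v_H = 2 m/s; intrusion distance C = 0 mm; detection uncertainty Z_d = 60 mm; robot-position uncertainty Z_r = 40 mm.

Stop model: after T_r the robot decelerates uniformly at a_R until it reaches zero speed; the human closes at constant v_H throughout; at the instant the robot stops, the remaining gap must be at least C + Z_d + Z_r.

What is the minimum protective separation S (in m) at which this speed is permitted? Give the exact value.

S_min = 163/40 m = 4.0750 m

braking lasts T_s = (3/4)/(1/2) = 1.5000 s
robot in T_r: 0.7500·0.1500 = 0.1125 m
robot under decel: 0.7500²/(2·0.5000) = 0.5625 m
human closes 2.0000·1.6500 = 3.3000 m
residual clearance needed = 0.0000+0.0600+0.0400 = 0.1000 m
S_min ≈ 0.1125+0.5625+3.3000+0.1000  ⇒  S_min = 163/40 m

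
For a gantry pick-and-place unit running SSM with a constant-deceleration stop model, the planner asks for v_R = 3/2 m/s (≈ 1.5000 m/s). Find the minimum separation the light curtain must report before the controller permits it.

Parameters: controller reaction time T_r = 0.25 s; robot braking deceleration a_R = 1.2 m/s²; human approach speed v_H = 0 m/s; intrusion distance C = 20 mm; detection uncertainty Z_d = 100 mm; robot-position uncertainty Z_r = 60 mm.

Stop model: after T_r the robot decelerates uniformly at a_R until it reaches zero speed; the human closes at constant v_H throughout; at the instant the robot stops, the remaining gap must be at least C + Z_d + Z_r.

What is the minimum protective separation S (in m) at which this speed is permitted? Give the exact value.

S_min = 597/400 m = 1.4925 m

T_s = v_R/a_R = (3/2)/(6/5) = 1.2500 s
reaction-phase robot travel = 1.5000·0.2500 = 0.3750 m
robot under decel: 1.5000²/(2·1.2000) = 0.9375 m
human over T_r+T_s: 0.0000·(0.2500+1.2500) = 0.0000 m
C+Z_d+Z_r = 0.0200+0.1000+0.0600 = 0.1800 m
S_min ≈ 0.3750+0.9375+0.0000+0.1800  ⇒  S_min = 597/400 m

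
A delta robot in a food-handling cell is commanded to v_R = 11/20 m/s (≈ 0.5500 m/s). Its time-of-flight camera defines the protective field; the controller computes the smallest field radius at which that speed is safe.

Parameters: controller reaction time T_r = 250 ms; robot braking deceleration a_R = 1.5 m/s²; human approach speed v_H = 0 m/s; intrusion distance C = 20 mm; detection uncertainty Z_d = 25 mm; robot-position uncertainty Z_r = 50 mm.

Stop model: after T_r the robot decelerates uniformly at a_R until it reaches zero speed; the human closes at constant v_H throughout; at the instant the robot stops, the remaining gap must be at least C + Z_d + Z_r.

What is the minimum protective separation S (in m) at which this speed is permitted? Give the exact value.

S_min = 1/3 m = 0.3333 m

T_s = v_R/a_R = (11/20)/(3/2) = 0.3667 s
robot covers v_R·T_r = 0.5500·0.2500 = 0.1375 m before braking
robot covers 0.5500·0.3667 − ½·1.5000·0.3667² = 0.1008 m while stopping
human closes 0.0000·0.6167 = 0.0000 m
C+Z_d+Z_r = 0.0200+0.0250+0.0500 = 0.0950 m
S_min ≈ 0.1375+0.1008+0.0000+0.0950  ⇒  S_min = 1/3 m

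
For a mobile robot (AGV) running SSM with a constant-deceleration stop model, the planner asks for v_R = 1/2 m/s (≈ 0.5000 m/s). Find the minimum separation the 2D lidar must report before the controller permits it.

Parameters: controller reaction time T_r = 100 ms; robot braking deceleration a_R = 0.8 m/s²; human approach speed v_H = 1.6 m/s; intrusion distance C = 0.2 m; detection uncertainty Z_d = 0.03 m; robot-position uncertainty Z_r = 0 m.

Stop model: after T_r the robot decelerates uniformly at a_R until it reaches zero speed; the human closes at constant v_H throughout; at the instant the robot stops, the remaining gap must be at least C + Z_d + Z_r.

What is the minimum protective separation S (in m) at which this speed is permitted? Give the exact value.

S_min = 1277/800 m = 1.5962 m

braking lasts T_s = (1/2)/(4/5) = 0.6250 s
reaction-phase robot travel = 0.5000·0.1000 = 0.0500 m
robot under decel: 0.5000²/(2·0.8000) = 0.1562 m
human closes 1.6000·0.7250 = 1.1600 m
margins: 0.2000+0.0300+0.0000 = 0.2300 m
S_min ≈ 0.0500+0.1562+1.1600+0.2300  ⇒  S_min = 1277/800 m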